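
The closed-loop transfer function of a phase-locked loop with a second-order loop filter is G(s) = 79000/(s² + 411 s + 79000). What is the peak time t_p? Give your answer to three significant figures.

t_p ≈ 0.0164 s

Matching coefficients with s² + 2ζω_n s + ω_n² gives ω_n² = 79000 ⇒ ω_n = 281 rad/s, and ζ = 411/(2ω_n) = 0.731.
The damped frequency ω_d = ω_n√(1−ζ²) = 192 rad/s. Then t_p = π/ω_d = 0.0164 s.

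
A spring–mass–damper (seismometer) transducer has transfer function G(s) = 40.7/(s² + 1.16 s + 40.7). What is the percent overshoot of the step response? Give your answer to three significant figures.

ω_n = √40.7 = 6.38 rad/s; ζ = 1.16/(2·6.38) = 0.0909.
Overshoot: exp(−π·0.0909/√(1−0.0909²)) = 0.751, i.e. 75.1%.

%OS ≈ 75.1%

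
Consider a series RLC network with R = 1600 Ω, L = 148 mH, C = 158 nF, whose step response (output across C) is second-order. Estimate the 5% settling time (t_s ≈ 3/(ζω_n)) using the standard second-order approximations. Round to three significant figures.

t_s ≈ 0.000555 s

For a series RLC circuit (capacitor voltage as output), ω_n = 1/√(LC) = 1/√(148 mH · 158 nF) = 6540 rad/s.
ζ = (R/2)·√(C/L) = (1600/2)·√(158 nF/148 mH) = 0.827.
t_s ≈ 3/(ζω_n) = 0.000555 s.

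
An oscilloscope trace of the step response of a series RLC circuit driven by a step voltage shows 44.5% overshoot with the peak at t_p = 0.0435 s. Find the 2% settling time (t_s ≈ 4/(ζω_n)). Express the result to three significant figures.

The overshoot fixes ζ = −ln(OS)/√(π²+ln²(OS)) = 0.250.
t_p = π/ω_d ⇒ ω_d = 72.2 rad/s; then ω_n = ω_d/√(1−ζ²) = 74.6 rad/s.
t_s ≈ 4/(ζω_n) = 4/(0.250·74.6) = 0.215 s.

t_s ≈ 0.215 s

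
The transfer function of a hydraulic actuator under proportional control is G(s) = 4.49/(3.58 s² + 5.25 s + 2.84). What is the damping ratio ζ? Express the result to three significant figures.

ζ ≈ 0.823

Dividing through by 3.58: denominator becomes s² + 1.466 s + 0.7933.
So ω_n = √0.7933 = 0.891 rad/s and ζ = 1.466/(2·0.891) = 0.823.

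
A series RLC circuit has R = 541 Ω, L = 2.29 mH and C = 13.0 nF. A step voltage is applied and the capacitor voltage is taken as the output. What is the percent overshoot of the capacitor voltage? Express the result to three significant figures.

For a series RLC circuit (capacitor voltage as output), ω_n = 1/√(LC) = 1/√(2.29 mH · 13.0 nF) = 183000 rad/s.
ζ = (R/2)·√(C/L) = (541/2)·√(13.0 nF/2.29 mH) = 0.644.
%OS = 100 e^{−πζ/√(1−ζ²)} with ζ = 0.644 gives 7.08%.

%OS ≈ 7.08%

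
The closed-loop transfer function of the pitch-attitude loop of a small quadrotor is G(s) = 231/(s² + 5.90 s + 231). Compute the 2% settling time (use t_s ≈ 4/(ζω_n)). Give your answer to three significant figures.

Comparing the denominator to s² + 2ζω_n s + ω_n²: ω_n = √231 = 15.2 rad/s, and 2ζω_n = 5.90 so ζ = 5.90/(2·15.2) = 0.194.
t_s ≈ 4/(ζω_n) = 4/(0.194·15.2) = 1.36 s.

t_s ≈ 1.36 s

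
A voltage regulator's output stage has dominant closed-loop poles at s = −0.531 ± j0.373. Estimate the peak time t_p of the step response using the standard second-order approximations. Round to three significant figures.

t_p ≈ 8.42 s

t_p = π/ω_d with ω_d = 0.373 (the imaginary part), so t_p = 8.42 s.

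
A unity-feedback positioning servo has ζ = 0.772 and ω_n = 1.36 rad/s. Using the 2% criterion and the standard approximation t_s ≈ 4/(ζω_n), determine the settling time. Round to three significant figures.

t_s ≈ 4/(ζω_n) = 4/(0.772 × 1.36) = 3.81 s.

t_s ≈ 3.81 s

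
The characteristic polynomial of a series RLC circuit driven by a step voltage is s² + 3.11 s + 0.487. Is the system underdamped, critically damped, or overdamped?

a² − 4b = 7.7 > 0 (two distinct real roots); the system is overdamped.

overdamped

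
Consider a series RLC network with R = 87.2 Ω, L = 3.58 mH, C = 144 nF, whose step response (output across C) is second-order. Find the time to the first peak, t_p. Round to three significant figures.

For a series RLC circuit (capacitor voltage as output), ω_n = 1/√(LC) = 1/√(3.58 mH · 144 nF) = 44000 rad/s.
ζ = (R/2)·√(C/L) = (87.2/2)·√(144 nF/3.58 mH) = 0.277.
ω_d = ω_n√(1−ζ²) = 42300 rad/s. t_p = π/ω_d = 0.0000742 s.

t_p ≈ 0.0000742 s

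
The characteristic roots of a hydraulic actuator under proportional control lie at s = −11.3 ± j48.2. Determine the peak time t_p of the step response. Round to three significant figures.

t_p ≈ 0.0652 s

t_p = π/ω_d with ω_d = 48.2 (the imaginary part), so t_p = 0.0652 s.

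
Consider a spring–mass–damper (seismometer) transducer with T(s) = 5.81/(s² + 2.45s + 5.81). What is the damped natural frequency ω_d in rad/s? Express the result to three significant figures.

Comparing the denominator to s² + 2ζω_n s + ω_n²: ω_n = √5.81 = 2.41 rad/s, and 2ζω_n = 2.45 so ζ = 2.45/(2·2.41) = 0.508.
The damped frequency ω_d = ω_n√(1−ζ²) = 2.08 rad/s.

ω_d ≈ 2.08 rad/s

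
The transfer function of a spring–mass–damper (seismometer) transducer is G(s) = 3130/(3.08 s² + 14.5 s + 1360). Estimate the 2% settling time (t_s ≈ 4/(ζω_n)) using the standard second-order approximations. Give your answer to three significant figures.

Dividing through by 3.08: denominator becomes s² + 4.708 s + 441.6.
So ω_n = √441.6 = 21.0 rad/s and ζ = 4.708/(2·21.0) = 0.112.
t_s ≈ 4/(ζω_n) = 1.70 s.

t_s ≈ 1.70 s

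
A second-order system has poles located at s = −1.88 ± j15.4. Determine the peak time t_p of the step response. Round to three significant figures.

t_p = π/ω_d with ω_d = 15.4 (the imaginary part), so t_p = 0.204 s.

t_p ≈ 0.204 s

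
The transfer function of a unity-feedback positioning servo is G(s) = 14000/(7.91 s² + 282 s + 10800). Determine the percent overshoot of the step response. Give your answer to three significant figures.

%OS ≈ 17.7%

Dividing through by 7.91: denominator becomes s² + 35.65 s + 1365.
So ω_n = √1365 = 37.0 rad/s and ζ = 35.65/(2·37.0) = 0.482.
%OS = 100·exp(−πζ/√(1−ζ²)) = 17.7%.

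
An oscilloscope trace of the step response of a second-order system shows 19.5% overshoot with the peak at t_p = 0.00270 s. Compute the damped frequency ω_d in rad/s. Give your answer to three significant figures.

t_p = π/ω_d, so ω_d = π/0.00270 = 1160 rad/s.

ω_d ≈ 1160 rad/s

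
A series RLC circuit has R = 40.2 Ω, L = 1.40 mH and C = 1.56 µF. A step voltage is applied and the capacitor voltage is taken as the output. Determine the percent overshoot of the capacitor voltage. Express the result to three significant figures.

For a series RLC circuit (capacitor voltage as output), ω_n = 1/√(LC) = 1/√(1.40 mH · 1.56 µF) = 21400 rad/s.
ζ = (R/2)·√(C/L) = (40.2/2)·√(1.56 µF/1.40 mH) = 0.671.
%OS = 100 e^{−πζ/√(1−ζ²)} with ζ = 0.671 gives 5.83%.

%OS ≈ 5.83%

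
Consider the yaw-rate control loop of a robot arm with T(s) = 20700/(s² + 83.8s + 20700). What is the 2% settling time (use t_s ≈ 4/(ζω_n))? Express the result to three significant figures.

Comparing the denominator to s² + 2ζω_n s + ω_n²: ω_n = √20700 = 144 rad/s, and 2ζω_n = 83.8 so ζ = 83.8/(2·144) = 0.291.
t_s ≈ 4/(ζω_n) = 4/(0.291·144) = 0.0955 s.

t_s ≈ 0.0955 s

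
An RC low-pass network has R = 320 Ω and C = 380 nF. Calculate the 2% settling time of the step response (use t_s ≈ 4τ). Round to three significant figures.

t_s ≈ 0.000486 s

τ = RC = 320 × 380 nF = 0.000122 s.
t_s ≈ 4τ = 0.000486 s.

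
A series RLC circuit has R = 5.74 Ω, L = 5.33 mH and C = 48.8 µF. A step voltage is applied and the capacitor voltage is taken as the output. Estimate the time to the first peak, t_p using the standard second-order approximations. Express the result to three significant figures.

t_p ≈ 0.00167 s

For a series RLC circuit (capacitor voltage as output), ω_n = 1/√(LC) = 1/√(5.33 mH · 48.8 µF) = 1960 rad/s.
ζ = (R/2)·√(C/L) = (5.74/2)·√(48.8 µF/5.33 mH) = 0.275.
The damped frequency ω_d = ω_n√(1−ζ²) = 1890 rad/s. t_p = π/ω_d = 0.00167 s.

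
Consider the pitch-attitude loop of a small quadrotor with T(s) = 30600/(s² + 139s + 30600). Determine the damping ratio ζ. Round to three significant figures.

ζ ≈ 0.397

ω_n = √30600 = 175 rad/s; ζ = 139/(2·175) = 0.397.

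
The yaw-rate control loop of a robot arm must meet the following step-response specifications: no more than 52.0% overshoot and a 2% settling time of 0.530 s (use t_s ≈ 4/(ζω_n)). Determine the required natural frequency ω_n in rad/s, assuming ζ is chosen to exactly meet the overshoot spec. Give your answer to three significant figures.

ζ = −ln(OS)/√(π² + (ln OS)²). With OS = 0.520, ln OS = −0.6539 and ζ = 0.6539/3.209 = 0.204.
Then ω_n = 4/(ζ t_s) = 4/(0.204 × 0.530) = 37.0 rad/s.

ω_n ≈ 37.0 rad/s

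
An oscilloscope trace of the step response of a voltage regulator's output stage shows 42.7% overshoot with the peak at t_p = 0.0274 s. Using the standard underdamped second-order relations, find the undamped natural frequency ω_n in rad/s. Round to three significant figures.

ω_n ≈ 119 rad/s

The overshoot fixes ζ = −ln(OS)/√(π²+ln²(OS)) = 0.261.
From t_p = π/ω_d, ω_d = π/0.0274 = 115 rad/s, so ω_n = ω_d/√(1−ζ²) = 119 rad/s.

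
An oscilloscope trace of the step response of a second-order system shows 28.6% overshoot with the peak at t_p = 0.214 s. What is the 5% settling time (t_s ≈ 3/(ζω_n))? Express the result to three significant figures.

t_s ≈ 0.513 s

The overshoot fixes ζ = −ln(OS)/√(π²+ln²(OS)) = 0.370.
From t_p = π/ω_d, ω_d = π/0.214 = 14.7 rad/s, so ω_n = ω_d/√(1−ζ²) = 15.8 rad/s.
t_s ≈ 3/(ζω_n) = 3/(0.370·15.8) = 0.513 s.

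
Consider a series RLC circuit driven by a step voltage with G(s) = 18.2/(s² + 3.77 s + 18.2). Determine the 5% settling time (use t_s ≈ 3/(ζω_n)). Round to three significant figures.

t_s ≈ 1.59 s

ω_n = √18.2 = 4.27 rad/s; ζ = 3.77/(2·4.27) = 0.442.
t_s ≈ 3/(ζω_n) = 3/(0.442·4.27) = 1.59 s.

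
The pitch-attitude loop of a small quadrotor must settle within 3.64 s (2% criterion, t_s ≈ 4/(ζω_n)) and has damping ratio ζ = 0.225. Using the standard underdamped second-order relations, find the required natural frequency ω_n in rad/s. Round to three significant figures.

Rearranging t_s ≈ 4/(ζω_n) gives ω_n = 4/(ζ·t_s) = 4/(0.225 × 3.64) = 4.88 rad/s.

ω_n ≈ 4.88 rad/s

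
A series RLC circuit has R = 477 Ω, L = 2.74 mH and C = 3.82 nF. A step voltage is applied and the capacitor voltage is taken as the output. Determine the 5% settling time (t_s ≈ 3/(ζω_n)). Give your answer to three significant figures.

For a series RLC circuit (capacitor voltage as output), ω_n = 1/√(LC) = 1/√(2.74 mH · 3.82 nF) = 309000 rad/s.
ζ = (R/2)·√(C/L) = (477/2)·√(3.82 nF/2.74 mH) = 0.282.
t_s ≈ 3/(ζω_n) = 0.0000345 s.

t_s ≈ 0.0000345 s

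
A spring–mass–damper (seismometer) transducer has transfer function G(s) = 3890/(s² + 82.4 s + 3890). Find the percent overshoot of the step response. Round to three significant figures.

%OS ≈ 6.30%

Comparing the denominator to s² + 2ζω_n s + ω_n²: ω_n = √3890 = 62.4 rad/s, and 2ζω_n = 82.4 so ζ = 82.4/(2·62.4) = 0.661.
%OS = 100 e^{−πζ/√(1−ζ²)} with ζ = 0.661 gives 6.30%.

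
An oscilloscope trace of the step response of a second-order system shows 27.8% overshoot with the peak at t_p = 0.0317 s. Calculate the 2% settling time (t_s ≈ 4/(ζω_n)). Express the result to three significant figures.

t_s ≈ 0.0991 s

The overshoot fixes ζ = −ln(OS)/√(π²+ln²(OS)) = 0.377.
From t_p = π/ω_d, ω_d = π/0.0317 = 99.1 rad/s, so ω_n = ω_d/√(1−ζ²) = 107 rad/s.
t_s ≈ 4/(ζω_n) = 4/(0.377·107) = 0.0991 s.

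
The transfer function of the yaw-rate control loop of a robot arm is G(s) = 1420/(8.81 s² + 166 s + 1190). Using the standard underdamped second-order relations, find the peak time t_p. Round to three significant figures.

Dividing through by 8.81: denominator becomes s² + 18.84 s + 135.1.
So ω_n = √135.1 = 11.6 rad/s and ζ = 18.84/(2·11.6) = 0.811.
ω_d = 11.6·√(1 − 0.811²) = 6.81 rad/s. t_p = π/ω_d = 0.462 s.

t_p ≈ 0.462 s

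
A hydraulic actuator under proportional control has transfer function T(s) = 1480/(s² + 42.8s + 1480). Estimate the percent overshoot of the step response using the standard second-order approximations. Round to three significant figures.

%OS ≈ 12.2%

Comparing the denominator to s² + 2ζω_n s + ω_n²: ω_n = √1480 = 38.5 rad/s, and 2ζω_n = 42.8 so ζ = 42.8/(2·38.5) = 0.556.
Overshoot: exp(−π·0.556/√(1−0.556²)) = 0.122, i.e. 12.2%.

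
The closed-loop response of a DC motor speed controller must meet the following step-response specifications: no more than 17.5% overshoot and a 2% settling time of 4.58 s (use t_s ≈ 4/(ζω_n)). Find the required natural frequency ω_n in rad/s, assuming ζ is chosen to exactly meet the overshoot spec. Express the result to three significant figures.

From %OS = 100·exp(−πζ/√(1−ζ²)), invert to get ζ = −ln(OS)/√(π² + ln²(OS)) with OS = 0.175.
−ln 0.175 = 1.743, so ζ = 1.743/√(π² + 3.038) = 0.485.
Then ω_n = 4/(ζ t_s) = 4/(0.485 × 4.58) = 1.80 rad/s.

ω_n ≈ 1.80 rad/s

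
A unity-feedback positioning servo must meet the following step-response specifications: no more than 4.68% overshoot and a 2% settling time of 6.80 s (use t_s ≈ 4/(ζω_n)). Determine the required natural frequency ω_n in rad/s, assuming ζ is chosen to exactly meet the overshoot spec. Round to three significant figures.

ζ = −ln(OS)/√(π² + (ln OS)²). With OS = 0.0468, ln OS = −3.062 and ζ = 3.062/4.387 = 0.698.
Then ω_n = 4/(ζ t_s) = 4/(0.698 × 6.80) = 0.843 rad/s.

ω_n ≈ 0.843 rad/s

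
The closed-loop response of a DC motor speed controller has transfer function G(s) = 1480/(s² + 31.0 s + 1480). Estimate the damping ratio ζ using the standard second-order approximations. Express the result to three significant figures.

Matching coefficients with s² + 2ζω_n s + ω_n² gives ω_n² = 1480 ⇒ ω_n = 38.5 rad/s, and ζ = 31.0/(2ω_n) = 0.403.

ζ ≈ 0.403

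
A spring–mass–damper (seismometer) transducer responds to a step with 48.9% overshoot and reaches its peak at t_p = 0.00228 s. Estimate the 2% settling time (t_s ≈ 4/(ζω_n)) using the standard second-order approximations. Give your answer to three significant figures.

From the overshoot, ζ = −ln(OS)/√(π²+ln²(OS)) = 0.222.
From t_p = π/ω_d, ω_d = π/0.00228 = 1380 rad/s, so ω_n = ω_d/√(1−ζ²) = 1410 rad/s.
t_s ≈ 4/(ζω_n) = 4/(0.222·1410) = 0.0127 s.

t_s ≈ 0.0127 s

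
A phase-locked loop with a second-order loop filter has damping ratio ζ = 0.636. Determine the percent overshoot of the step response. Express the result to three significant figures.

%OS ≈ 7.51%

For an underdamped second-order system, %OS = 100·exp(−πζ/√(1−ζ²)).
πζ/√(1−ζ²) = π·0.636/√(1−0.404) = 2.589, so %OS = 100·e^(−2.589) = 7.51%.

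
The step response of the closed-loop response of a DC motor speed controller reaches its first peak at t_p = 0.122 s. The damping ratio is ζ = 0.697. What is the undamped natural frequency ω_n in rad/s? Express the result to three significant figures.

Peak time t_p = π/ω_d, so ω_d = π/t_p = π/0.122 = 25.8 rad/s.
ω_n = ω_d/√(1−ζ²) = 25.8/√0.514 = 35.9 rad/s.

ω_n ≈ 35.9 rad/s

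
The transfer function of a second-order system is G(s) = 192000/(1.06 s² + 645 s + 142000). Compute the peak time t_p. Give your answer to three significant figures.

Dividing through by 1.06: denominator becomes s² + 608.5 s + 134000.
So ω_n = √134000 = 366 rad/s and ζ = 608.5/(2·366) = 0.831.
ω_d = ω_n√(1−ζ²) = 203 rad/s. t_p = π/ω_d = 0.0154 s.

t_p ≈ 0.0154 s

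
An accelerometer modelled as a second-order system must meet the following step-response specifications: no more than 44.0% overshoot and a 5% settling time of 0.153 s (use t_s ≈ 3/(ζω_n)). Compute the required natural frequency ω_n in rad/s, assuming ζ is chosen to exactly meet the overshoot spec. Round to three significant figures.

ω_n ≈ 77.6 rad/s

From %OS = 100·exp(−πζ/√(1−ζ²)), invert to get ζ = −ln(OS)/√(π² + ln²(OS)) with OS = 0.440.
−ln 0.440 = 0.8210, so ζ = 0.8210/√(π² + 0.6740) = 0.253.
From t_s ≈ 3/(ζω_n): ω_n = 3/(ζ·t_s) = 3/(0.253·0.153) = 77.6 rad/s.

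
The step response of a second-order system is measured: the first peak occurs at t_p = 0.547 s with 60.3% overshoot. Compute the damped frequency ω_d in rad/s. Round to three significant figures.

ω_d ≈ 5.74 rad/s

t_p = π/ω_d, so ω_d = π/0.547 = 5.74 rad/s.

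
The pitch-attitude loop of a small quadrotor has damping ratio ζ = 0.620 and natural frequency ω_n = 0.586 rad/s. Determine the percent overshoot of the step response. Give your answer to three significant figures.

For an underdamped second-order system, %OS = 100·exp(−πζ/√(1−ζ²)).
πζ/√(1−ζ²) = π·0.620/√(1−0.384) = 2.483, so %OS = 100·e^(−2.483) = 8.35%.

%OS ≈ 8.35%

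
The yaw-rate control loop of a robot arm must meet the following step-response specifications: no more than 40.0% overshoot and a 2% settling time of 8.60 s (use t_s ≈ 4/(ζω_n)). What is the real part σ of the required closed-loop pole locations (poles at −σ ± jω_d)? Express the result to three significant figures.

The settling-time spec alone fixes σ = ζω_n = 4/t_s = 4/8.60 = 0.465.
(Overshoot then fixes ζ = 0.280 and hence ω_d = σ·√(1−ζ²)/ζ = 1.59 rad/s.)

σ ≈ 0.465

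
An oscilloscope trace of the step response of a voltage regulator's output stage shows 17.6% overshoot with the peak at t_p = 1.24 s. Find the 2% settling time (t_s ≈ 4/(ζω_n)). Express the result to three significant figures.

The overshoot fixes ζ = −ln(OS)/√(π²+ln²(OS)) = 0.484.
From t_p = π/ω_d, ω_d = π/1.24 = 2.53 rad/s, so ω_n = ω_d/√(1−ζ²) = 2.90 rad/s.
t_s ≈ 4/(ζω_n) = 4/(0.484·2.90) = 2.86 s.

t_s ≈ 2.86 s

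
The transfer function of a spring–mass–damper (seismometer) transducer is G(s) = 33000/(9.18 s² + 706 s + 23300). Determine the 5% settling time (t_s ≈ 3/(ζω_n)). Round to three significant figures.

Dividing through by 9.18: denominator becomes s² + 76.91 s + 2538.
So ω_n = √2538 = 50.4 rad/s and ζ = 76.91/(2·50.4) = 0.763.
t_s ≈ 3/(ζω_n) = 0.0780 s.

t_s ≈ 0.0780 s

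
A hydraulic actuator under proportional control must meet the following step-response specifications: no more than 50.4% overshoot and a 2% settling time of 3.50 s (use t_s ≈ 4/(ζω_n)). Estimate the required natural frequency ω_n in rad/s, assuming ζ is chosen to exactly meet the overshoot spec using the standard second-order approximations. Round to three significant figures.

ω_n ≈ 5.36 rad/s

From %OS = 100·exp(−πζ/√(1−ζ²)), invert to get ζ = −ln(OS)/√(π² + ln²(OS)) with OS = 0.504.
−ln 0.504 = 0.6852, so ζ = 0.6852/√(π² + 0.4695) = 0.213.
From t_s ≈ 4/(ζω_n): ω_n = 4/(ζ·t_s) = 4/(0.213·3.50) = 5.36 rad/s.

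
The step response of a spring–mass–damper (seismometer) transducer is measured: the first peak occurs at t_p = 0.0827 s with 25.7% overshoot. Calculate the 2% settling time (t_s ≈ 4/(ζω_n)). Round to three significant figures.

t_s ≈ 0.243 s

From the overshoot, ζ = −ln(OS)/√(π²+ln²(OS)) = 0.397.
From t_p = π/ω_d, ω_d = π/0.0827 = 38.0 rad/s, so ω_n = ω_d/√(1−ζ²) = 41.4 rad/s.
t_s ≈ 4/(ζω_n) = 4/(0.397·41.4) = 0.243 s.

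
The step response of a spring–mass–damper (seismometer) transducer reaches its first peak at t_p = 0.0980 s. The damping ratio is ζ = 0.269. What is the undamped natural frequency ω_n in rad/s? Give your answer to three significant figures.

ω_n ≈ 33.3 rad/s

Peak time t_p = π/ω_d, so ω_d = π/t_p = π/0.0980 = 32.1 rad/s.
ω_n = ω_d/√(1−ζ²) = 32.1/√0.928 = 33.3 rad/s.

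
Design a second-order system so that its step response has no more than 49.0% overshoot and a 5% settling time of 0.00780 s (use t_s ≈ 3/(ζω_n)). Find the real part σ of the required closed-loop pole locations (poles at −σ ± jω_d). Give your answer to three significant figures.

σ ≈ 385

The settling-time spec alone fixes σ = ζω_n = 3/t_s = 3/0.00780 = 385.
(Overshoot then fixes ζ = 0.221 and hence ω_d = σ·√(1−ζ²)/ζ = 1690 rad/s.)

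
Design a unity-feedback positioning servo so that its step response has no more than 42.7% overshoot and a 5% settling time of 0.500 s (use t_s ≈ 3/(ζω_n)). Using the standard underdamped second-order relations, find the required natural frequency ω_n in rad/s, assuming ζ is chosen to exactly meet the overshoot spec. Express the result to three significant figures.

ω_n ≈ 22.9 rad/s

From %OS = 100·exp(−πζ/√(1−ζ²)), invert to get ζ = −ln(OS)/√(π² + ln²(OS)) with OS = 0.427.
−ln 0.427 = 0.8510, so ζ = 0.8510/√(π² + 0.7242) = 0.261.
Then ω_n = 3/(ζ t_s) = 3/(0.261 × 0.500) = 22.9 rad/s.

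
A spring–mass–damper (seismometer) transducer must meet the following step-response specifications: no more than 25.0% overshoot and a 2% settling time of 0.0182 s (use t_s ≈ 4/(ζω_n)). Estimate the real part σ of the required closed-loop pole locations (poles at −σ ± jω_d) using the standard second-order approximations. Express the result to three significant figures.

σ ≈ 220

The settling-time spec alone fixes σ = ζω_n = 4/t_s = 4/0.0182 = 220.
(Overshoot then fixes ζ = 0.404 and hence ω_d = σ·√(1−ζ²)/ζ = 498 rad/s.)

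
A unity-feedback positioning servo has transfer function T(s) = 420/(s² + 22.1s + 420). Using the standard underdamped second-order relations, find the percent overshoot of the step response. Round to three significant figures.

Comparing the denominator to s² + 2ζω_n s + ω_n²: ω_n = √420 = 20.5 rad/s, and 2ζω_n = 22.1 so ζ = 22.1/(2·20.5) = 0.539.
%OS = 100·exp(−πζ/√(1−ζ²)) = 13.4%.

%OS ≈ 13.4%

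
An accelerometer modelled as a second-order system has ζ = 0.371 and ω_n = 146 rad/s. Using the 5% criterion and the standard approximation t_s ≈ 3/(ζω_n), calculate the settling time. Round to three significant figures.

t_s ≈ 0.0554 s

t_s ≈ 3/(ζω_n) = 3/(0.371 × 146) = 0.0554 s.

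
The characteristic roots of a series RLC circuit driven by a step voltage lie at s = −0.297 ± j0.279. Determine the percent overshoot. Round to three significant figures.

The poles are at −σ ± jω_d with σ = 0.297 and ω_d = 0.279, so ω_n = √(σ²+ω_d²) = 0.407 rad/s and ζ = σ/ω_n = 0.729.
Overshoot: exp(−π·0.729/√(1−0.729²)) = 0.0353, i.e. 3.53%.

%OS ≈ 3.53%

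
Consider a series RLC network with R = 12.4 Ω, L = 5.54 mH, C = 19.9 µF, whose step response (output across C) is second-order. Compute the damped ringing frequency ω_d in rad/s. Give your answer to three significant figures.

ω_d ≈ 2800 rad/s

For a series RLC circuit (capacitor voltage as output), ω_n = 1/√(LC) = 1/√(5.54 mH · 19.9 µF) = 3010 rad/s.
ζ = (R/2)·√(C/L) = (12.4/2)·√(19.9 µF/5.54 mH) = 0.372.
ω_d = 3010·√(1 − 0.372²) = 2800 rad/s.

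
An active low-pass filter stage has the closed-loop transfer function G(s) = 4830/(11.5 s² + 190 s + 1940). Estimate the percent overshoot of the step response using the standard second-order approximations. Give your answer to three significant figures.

Dividing through by 11.5: denominator becomes s² + 16.52 s + 168.7.
So ω_n = √168.7 = 13.0 rad/s and ζ = 16.52/(2·13.0) = 0.636.
%OS = 100 e^{−πζ/√(1−ζ²)} with ζ = 0.636 gives 7.51%.

%OS ≈ 7.51%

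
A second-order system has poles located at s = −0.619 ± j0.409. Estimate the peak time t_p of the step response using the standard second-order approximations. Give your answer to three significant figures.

t_p = π/ω_d with ω_d = 0.409 (the imaginary part), so t_p = 7.68 s.

t_p ≈ 7.68 s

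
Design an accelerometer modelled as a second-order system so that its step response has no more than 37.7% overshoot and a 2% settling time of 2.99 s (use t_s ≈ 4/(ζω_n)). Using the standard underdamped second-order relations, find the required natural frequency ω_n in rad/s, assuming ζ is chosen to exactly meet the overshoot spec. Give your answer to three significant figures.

ω_n ≈ 4.51 rad/s

ζ = −ln(OS)/√(π² + (ln OS)²). With OS = 0.377, ln OS = −0.9755 and ζ = 0.9755/3.290 = 0.297.
Then ω_n = 4/(ζ t_s) = 4/(0.297 × 2.99) = 4.51 rad/s.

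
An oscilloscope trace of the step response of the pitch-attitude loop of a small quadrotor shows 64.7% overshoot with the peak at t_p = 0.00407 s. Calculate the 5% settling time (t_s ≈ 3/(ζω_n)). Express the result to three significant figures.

t_s ≈ 0.0280 s

ζ from %OS: ζ = |ln 0.647|/√(π²+ln²0.647) = 0.137.
From t_p = π/ω_d, ω_d = π/0.00407 = 772 rad/s, so ω_n = ω_d/√(1−ζ²) = 779 rad/s.
t_s ≈ 3/(ζω_n) = 3/(0.137·779) = 0.0280 s.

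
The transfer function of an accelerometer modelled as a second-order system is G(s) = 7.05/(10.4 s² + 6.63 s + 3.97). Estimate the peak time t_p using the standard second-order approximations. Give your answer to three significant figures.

Dividing through by 10.4: denominator becomes s² + 0.6375 s + 0.3817.
So ω_n = √0.3817 = 0.618 rad/s and ζ = 0.6375/(2·0.618) = 0.516.
ω_d = ω_n√(1−ζ²) = 0.529 rad/s. t_p = π/ω_d = 5.94 s.

t_p ≈ 5.94 s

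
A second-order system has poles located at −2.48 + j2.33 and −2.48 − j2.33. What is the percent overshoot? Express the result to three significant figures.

%OS ≈ 3.53%

The poles are at −σ ± jω_d with σ = 2.48 and ω_d = 2.33, so ω_n = √(σ²+ω_d²) = 3.40 rad/s and ζ = σ/ω_n = 0.729.
%OS = 100 e^{−πζ/√(1−ζ²)} with ζ = 0.729 gives 3.53%.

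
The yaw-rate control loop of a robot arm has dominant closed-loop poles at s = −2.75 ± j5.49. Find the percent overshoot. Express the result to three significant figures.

|pole| = ω_n = √(2.75² + 5.49²) = 6.14 rad/s; ζ = cos θ = σ/ω_n = 0.448.
%OS = 100 e^{−πζ/√(1−ζ²)} with ζ = 0.448 gives 20.7%.

%OS ≈ 20.7%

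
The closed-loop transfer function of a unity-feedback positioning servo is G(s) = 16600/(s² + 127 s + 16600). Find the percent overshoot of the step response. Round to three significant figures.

ω_n = √16600 = 129 rad/s; ζ = 127/(2·129) = 0.493.
%OS = 100 e^{−πζ/√(1−ζ²)} with ζ = 0.493 gives 16.9%.

%OS ≈ 16.9%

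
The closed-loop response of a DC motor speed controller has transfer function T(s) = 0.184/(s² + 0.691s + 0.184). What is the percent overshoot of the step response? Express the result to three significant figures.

%OS ≈ 1.40%

Comparing the denominator to s² + 2ζω_n s + ω_n²: ω_n = √0.184 = 0.429 rad/s, and 2ζω_n = 0.691 so ζ = 0.691/(2·0.429) = 0.805.
%OS = 100 e^{−πζ/√(1−ζ²)} with ζ = 0.805 gives 1.40%.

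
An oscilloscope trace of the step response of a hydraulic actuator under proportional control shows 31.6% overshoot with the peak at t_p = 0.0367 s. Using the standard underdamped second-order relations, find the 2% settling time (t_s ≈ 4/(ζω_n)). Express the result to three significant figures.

ζ from %OS: ζ = |ln 0.316|/√(π²+ln²0.316) = 0.344.
From t_p = π/ω_d, ω_d = π/0.0367 = 85.6 rad/s, so ω_n = ω_d/√(1−ζ²) = 91.2 rad/s.
t_s ≈ 4/(ζω_n) = 4/(0.344·91.2) = 0.127 s.

t_s ≈ 0.127 s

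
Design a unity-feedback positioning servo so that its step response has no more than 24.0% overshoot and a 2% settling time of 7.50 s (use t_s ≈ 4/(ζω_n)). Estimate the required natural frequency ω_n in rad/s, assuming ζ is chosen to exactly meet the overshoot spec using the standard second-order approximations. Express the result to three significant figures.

From %OS = 100·exp(−πζ/√(1−ζ²)), invert to get ζ = −ln(OS)/√(π² + ln²(OS)) with OS = 0.240.
−ln 0.240 = 1.427, so ζ = 1.427/√(π² + 2.037) = 0.414.
Then ω_n = 4/(ζ t_s) = 4/(0.414 × 7.50) = 1.29 rad/s.

ω_n ≈ 1.29 rad/s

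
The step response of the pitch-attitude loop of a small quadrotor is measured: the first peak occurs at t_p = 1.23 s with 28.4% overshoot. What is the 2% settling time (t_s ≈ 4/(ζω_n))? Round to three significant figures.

t_s ≈ 3.91 s

From the overshoot, ζ = −ln(OS)/√(π²+ln²(OS)) = 0.372.
From t_p = π/ω_d, ω_d = π/1.23 = 2.55 rad/s, so ω_n = ω_d/√(1−ζ²) = 2.75 rad/s.
t_s ≈ 4/(ζω_n) = 4/(0.372·2.75) = 3.91 s.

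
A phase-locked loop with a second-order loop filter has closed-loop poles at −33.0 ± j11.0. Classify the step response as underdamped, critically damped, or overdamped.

Since the poles form a complex-conjugate pair with nonzero imaginary part, the response is underdamped.

underdamped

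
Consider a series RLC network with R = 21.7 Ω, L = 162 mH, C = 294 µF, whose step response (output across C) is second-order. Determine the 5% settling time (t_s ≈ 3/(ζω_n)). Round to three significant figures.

t_s ≈ 0.0448 s

For a series RLC circuit (capacitor voltage as output), ω_n = 1/√(LC) = 1/√(162 mH · 294 µF) = 145 rad/s.
ζ = (R/2)·√(C/L) = (21.7/2)·√(294 µF/162 mH) = 0.462.
t_s ≈ 3/(ζω_n) = 0.0448 s.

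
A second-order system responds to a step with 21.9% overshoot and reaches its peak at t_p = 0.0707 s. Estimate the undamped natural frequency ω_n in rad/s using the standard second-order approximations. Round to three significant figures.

The overshoot fixes ζ = −ln(OS)/√(π²+ln²(OS)) = 0.435.
From t_p = π/ω_d, ω_d = π/0.0707 = 44.4 rad/s, so ω_n = ω_d/√(1−ζ²) = 49.4 rad/s.

ω_n ≈ 49.4 rad/s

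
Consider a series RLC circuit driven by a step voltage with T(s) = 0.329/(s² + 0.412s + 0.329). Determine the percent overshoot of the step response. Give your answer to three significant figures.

%OS ≈ 29.9%

Comparing the denominator to s² + 2ζω_n s + ω_n²: ω_n = √0.329 = 0.574 rad/s, and 2ζω_n = 0.412 so ζ = 0.412/(2·0.574) = 0.359.
%OS = 100·exp(−πζ/√(1−ζ²)) = 29.9%.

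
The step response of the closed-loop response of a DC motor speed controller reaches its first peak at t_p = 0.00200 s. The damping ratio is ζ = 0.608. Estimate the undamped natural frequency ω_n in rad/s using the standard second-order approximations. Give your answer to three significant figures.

Peak time t_p = π/ω_d, so ω_d = π/t_p = π/0.00200 = 1570 rad/s.
ω_n = ω_d/√(1−ζ²) = 1570/√0.630 = 1980 rad/s.

ω_n ≈ 1980 rad/s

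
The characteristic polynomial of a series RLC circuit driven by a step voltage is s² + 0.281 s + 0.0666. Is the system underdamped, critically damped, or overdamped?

a² − 4b = 0.281² − 4·0.0666 < 0 (complex roots); the system is underdamped.

underdamped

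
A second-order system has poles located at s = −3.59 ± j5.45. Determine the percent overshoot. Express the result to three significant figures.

With σ = 3.59, ω_d = 5.45: ω_n = √(σ²+ω_d²) = 6.53 rad/s, ζ = σ/ω_n = 0.550.
%OS = 100·exp(−πζ/√(1−ζ²)) = 12.6%.

%OS ≈ 12.6%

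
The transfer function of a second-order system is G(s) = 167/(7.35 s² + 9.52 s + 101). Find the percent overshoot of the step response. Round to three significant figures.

%OS ≈ 57.3%

Dividing through by 7.35: denominator becomes s² + 1.295 s + 13.74.
So ω_n = √13.74 = 3.71 rad/s and ζ = 1.295/(2·3.71) = 0.175.
%OS = 100 e^{−πζ/√(1−ζ²)} with ζ = 0.175 gives 57.3%.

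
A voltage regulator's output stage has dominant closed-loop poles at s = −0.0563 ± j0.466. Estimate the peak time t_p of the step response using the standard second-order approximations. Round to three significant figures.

t_p = π/ω_d with ω_d = 0.466 (the imaginary part), so t_p = 6.74 s.

t_p ≈ 6.74 s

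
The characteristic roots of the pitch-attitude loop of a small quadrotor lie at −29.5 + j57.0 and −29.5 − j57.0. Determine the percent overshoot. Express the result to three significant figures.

%OS ≈ 19.7%

|pole| = ω_n = √(29.5² + 57.0²) = 64.2 rad/s; ζ = cos θ = σ/ω_n = 0.460.
Overshoot: exp(−π·0.460/√(1−0.460²)) = 0.197, i.e. 19.7%.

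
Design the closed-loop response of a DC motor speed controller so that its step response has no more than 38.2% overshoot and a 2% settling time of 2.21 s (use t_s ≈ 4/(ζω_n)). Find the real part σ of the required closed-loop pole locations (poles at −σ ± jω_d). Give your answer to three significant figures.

The settling-time spec alone fixes σ = ζω_n = 4/t_s = 4/2.21 = 1.81.
(Overshoot then fixes ζ = 0.293 and hence ω_d = σ·√(1−ζ²)/ζ = 5.91 rad/s.)

σ ≈ 1.81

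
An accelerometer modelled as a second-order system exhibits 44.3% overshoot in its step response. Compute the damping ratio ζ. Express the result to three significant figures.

ζ ≈ 0.251

From %OS = 100·exp(−πζ/√(1−ζ²)), invert to get ζ = −ln(OS)/√(π² + ln²(OS)) with OS = 0.443.
−ln 0.443 = 0.8142, so ζ = 0.8142/√(π² + 0.6629) = 0.251.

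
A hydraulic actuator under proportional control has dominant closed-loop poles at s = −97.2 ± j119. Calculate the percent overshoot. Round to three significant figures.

%OS ≈ 7.68%

|pole| = ω_n = √(97.2² + 119²) = 154 rad/s; ζ = cos θ = σ/ω_n = 0.633.
%OS = 100·exp(−πζ/√(1−ζ²)) = 7.68%.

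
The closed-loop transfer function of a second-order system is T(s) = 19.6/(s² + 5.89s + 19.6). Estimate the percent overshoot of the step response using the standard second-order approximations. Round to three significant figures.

Matching coefficients with s² + 2ζω_n s + ω_n² gives ω_n² = 19.6 ⇒ ω_n = 4.43 rad/s, and ζ = 5.89/(2ω_n) = 0.665.
Overshoot: exp(−π·0.665/√(1−0.665²)) = 0.0609, i.e. 6.09%.

%OS ≈ 6.09%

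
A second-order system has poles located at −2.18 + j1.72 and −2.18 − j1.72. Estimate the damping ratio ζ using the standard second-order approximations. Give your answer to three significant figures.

With σ = 2.18, ω_d = 1.72: ω_n = √(σ²+ω_d²) = 2.78 rad/s, ζ = σ/ω_n = 0.785.

ζ ≈ 0.785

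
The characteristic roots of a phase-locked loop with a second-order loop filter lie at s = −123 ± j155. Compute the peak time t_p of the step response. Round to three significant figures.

t_p ≈ 0.0203 s

t_p = π/ω_d with ω_d = 155 (the imaginary part), so t_p = 0.0203 s.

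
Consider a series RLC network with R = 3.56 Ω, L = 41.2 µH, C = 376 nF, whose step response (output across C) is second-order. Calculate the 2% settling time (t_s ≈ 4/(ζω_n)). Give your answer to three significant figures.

For a series RLC circuit (capacitor voltage as output), ω_n = 1/√(LC) = 1/√(41.2 µH · 376 nF) = 254000 rad/s.
ζ = (R/2)·√(C/L) = (3.56/2)·√(376 nF/41.2 µH) = 0.170.
t_s ≈ 4/(ζω_n) = 0.0000926 s.

t_s ≈ 0.0000926 s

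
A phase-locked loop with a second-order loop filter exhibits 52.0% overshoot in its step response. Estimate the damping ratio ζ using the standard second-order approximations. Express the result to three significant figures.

ζ ≈ 0.204

From %OS = 100·exp(−πζ/√(1−ζ²)), invert to get ζ = −ln(OS)/√(π² + ln²(OS)) with OS = 0.520.
−ln 0.520 = 0.6539, so ζ = 0.6539/√(π² + 0.4276) = 0.204.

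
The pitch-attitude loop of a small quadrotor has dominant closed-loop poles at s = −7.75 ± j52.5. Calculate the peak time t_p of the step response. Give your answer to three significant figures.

t_p ≈ 0.0598 s

t_p = π/ω_d with ω_d = 52.5 (the imaginary part), so t_p = 0.0598 s.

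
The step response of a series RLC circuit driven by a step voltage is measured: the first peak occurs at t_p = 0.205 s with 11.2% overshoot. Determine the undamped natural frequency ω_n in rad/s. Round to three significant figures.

ω_n ≈ 18.7 rad/s

From the overshoot, ζ = −ln(OS)/√(π²+ln²(OS)) = 0.572.
From t_p = π/ω_d, ω_d = π/0.205 = 15.3 rad/s, so ω_n = ω_d/√(1−ζ²) = 18.7 rad/s.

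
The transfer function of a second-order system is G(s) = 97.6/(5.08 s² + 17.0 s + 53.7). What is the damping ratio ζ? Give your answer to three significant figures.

ζ ≈ 0.515

Dividing through by 5.08: denominator becomes s² + 3.346 s + 10.57.
So ω_n = √10.57 = 3.25 rad/s and ζ = 3.346/(2·3.25) = 0.515.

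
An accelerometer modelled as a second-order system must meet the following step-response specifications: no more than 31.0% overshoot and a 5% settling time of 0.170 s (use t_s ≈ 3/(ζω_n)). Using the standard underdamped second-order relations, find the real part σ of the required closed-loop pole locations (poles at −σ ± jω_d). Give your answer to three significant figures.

The settling-time spec alone fixes σ = ζω_n = 3/t_s = 3/0.170 = 17.6.
(Overshoot then fixes ζ = 0.349 and hence ω_d = σ·√(1−ζ²)/ζ = 47.3 rad/s.)

σ ≈ 17.6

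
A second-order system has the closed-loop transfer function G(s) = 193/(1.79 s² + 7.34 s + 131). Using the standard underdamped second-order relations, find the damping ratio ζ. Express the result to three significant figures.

Dividing through by 1.79: denominator becomes s² + 4.101 s + 73.18.
So ω_n = √73.18 = 8.55 rad/s and ζ = 4.101/(2·8.55) = 0.240.

ζ ≈ 0.240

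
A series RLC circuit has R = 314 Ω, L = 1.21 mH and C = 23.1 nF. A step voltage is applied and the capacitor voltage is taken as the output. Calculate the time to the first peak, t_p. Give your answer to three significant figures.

t_p ≈ 0.0000228 s

For a series RLC circuit (capacitor voltage as output), ω_n = 1/√(LC) = 1/√(1.21 mH · 23.1 nF) = 189000 rad/s.
ζ = (R/2)·√(C/L) = (314/2)·√(23.1 nF/1.21 mH) = 0.686.
ω_d = ω_n√(1−ζ²) = 138000 rad/s. t_p = π/ω_d = 0.0000228 s.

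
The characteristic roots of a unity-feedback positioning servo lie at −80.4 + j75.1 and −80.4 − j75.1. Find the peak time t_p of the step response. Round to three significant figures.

t_p ≈ 0.0418 s

t_p = π/ω_d with ω_d = 75.1 (the imaginary part), so t_p = 0.0418 s.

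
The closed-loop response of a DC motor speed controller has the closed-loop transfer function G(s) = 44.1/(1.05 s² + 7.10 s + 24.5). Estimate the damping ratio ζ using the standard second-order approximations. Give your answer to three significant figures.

Dividing through by 1.05: denominator becomes s² + 6.762 s + 23.33.
So ω_n = √23.33 = 4.83 rad/s and ζ = 6.762/(2·4.83) = 0.700.

ζ ≈ 0.700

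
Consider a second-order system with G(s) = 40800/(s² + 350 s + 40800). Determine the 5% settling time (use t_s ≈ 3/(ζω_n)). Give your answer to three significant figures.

t_s ≈ 0.0171 s

ω_n = √40800 = 202 rad/s; ζ = 350/(2·202) = 0.866.
t_s ≈ 3/(ζω_n) = 3/(0.866·202) = 0.0171 s.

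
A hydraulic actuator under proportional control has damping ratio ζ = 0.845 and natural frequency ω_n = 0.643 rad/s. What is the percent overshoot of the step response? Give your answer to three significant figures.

For an underdamped second-order system, %OS = 100·exp(−πζ/√(1−ζ²)).
πζ/√(1−ζ²) = π·0.845/√(1−0.714) = 4.964, so %OS = 100·e^(−4.964) = 0.698%.

%OS ≈ 0.698%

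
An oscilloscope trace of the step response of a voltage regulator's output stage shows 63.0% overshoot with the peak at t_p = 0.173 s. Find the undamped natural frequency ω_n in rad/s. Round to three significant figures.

ω_n ≈ 18.4 rad/s

ζ from %OS: ζ = |ln 0.630|/√(π²+ln²0.630) = 0.146.
t_p = π/ω_d ⇒ ω_d = 18.2 rad/s; then ω_n = ω_d/√(1−ζ²) = 18.4 rad/s.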